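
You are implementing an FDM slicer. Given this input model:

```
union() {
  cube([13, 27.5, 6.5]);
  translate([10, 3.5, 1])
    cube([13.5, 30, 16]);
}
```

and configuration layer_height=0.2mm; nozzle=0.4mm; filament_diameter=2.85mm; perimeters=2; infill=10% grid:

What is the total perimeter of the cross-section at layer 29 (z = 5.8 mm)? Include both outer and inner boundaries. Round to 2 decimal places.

At z = 5.8 mm: the cube is present — its section is the full 13×27.5 rectangle (perimeter 81.00 mm); the 13.5×30 cube at (10, 3.5) contributes its full rectangle (perimeter 87.00 mm); Merging all regions: the regions partially overlap (shared area 72.00 mm²), so the edge portions inside another operand are dropped and the merged outline is re-measured after clipping — boundary = 114.00 mm. Overall, the cross-section is a single solid region. Total boundary length (outer) = 114.00 mm.

114.00 mm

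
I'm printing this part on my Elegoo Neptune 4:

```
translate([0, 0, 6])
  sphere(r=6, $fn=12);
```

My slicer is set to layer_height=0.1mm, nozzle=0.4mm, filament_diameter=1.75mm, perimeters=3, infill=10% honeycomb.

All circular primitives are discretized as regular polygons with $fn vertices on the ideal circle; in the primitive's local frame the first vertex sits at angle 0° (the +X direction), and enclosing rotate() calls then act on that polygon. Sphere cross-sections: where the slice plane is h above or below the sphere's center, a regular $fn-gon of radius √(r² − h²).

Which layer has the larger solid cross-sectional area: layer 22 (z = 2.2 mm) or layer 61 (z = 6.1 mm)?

layer 61 (z = 6.1 mm)

Layer 22 (z = 2.2): the r=6 sphere slices to a regular 12-gon of circumradius 4.643 (√(r²−h²) with h=3.8 from center) (area = (12/2)·4.643²·sin(360°/12) = 64.68 mm²). So its area = 64.68 mm². Layer 61 (z = 6.1): the sphere: section is a regular 12-gon, circumradius = √(r²−h²) = √(6²−0.1²) = 5.999 (area = (12/2)·5.999²·sin(360°/12) = 107.97 mm²). So its area = 107.97 mm². Layer 61 is larger (107.97 vs 64.68 mm²).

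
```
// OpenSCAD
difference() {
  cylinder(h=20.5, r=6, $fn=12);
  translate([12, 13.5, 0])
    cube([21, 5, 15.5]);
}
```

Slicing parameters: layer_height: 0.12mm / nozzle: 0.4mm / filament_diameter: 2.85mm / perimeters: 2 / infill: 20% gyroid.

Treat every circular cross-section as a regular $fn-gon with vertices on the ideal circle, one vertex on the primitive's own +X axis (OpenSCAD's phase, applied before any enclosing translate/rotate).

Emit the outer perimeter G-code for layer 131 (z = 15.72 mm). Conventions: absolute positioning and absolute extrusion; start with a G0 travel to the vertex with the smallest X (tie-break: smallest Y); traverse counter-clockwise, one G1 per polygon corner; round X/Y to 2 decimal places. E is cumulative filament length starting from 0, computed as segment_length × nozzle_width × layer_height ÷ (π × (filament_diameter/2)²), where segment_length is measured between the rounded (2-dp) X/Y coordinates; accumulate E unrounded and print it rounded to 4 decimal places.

At z = 15.72 mm: the r=6 cylinder contributes a regular 12-gon of circumradius 6; the cube at (12, 13.5) does not reach this height (z outside [0, 15.5]); After the difference (first − rest): none of the subtracted shapes is present at this height, so the r=6 cylinder is unchanged — 1 connected region. The outline is a single polygon with 12 vertices. Extrusion per mm of travel: 0.4 × 0.12 / (π × 1.425²) = 0.007524. Accumulating E over each segment gives final E = 0.2805.

G0 X-6.00 Y0.00 Z15.72
G1 X-5.20 Y-3.00 E0.0234
G1 X-3.00 Y-5.20 E0.0468
G1 X0.00 Y-6.00 E0.0701
G1 X3.00 Y-5.20 E0.0935
G1 X5.20 Y-3.00 E0.1169
G1 X6.00 Y0.00 E0.1403
G1 X5.20 Y3.00 E0.1636
G1 X3.00 Y5.20 E0.1870
G1 X0.00 Y6.00 E0.2104
G1 X-3.00 Y5.20 E0.2338
G1 X-5.20 Y3.00 E0.2572
G1 X-6.00 Y0.00 E0.2805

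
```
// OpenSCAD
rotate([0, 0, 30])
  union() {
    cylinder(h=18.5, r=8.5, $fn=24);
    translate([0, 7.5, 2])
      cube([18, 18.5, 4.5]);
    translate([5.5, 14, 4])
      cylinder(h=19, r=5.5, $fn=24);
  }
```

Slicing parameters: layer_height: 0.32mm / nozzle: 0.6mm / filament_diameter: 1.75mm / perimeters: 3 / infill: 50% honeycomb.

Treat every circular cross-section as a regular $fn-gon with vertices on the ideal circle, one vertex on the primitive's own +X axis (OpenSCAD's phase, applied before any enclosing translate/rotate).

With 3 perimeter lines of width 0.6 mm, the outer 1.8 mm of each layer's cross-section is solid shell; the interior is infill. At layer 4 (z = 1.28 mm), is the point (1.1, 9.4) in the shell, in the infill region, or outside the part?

outside

At z = 1.28 mm: the r=8.5 cylinder contributes a regular 24-gon of circumradius 8.5; the cube at (0, 7.5) does not reach this height (z outside [2, 6.5]); the cylinder at (5.5, 14) is not intersected at this z (z outside [4, 23]); Combining (union): only the r=8.5 cylinder is present, so the union is just that shape — 1 connected region; (whole slice rotated 30° about Z — lengths, areas and connectivity unchanged). Overall, the cross-section is a single solid region. Undo the 30° rotation: the query point maps to (5.653, 7.591) in the un-rotated model frame. The nearest boundary edge runs (6.01, 6.01)→(4.25, 7.36); distance from the point to it = 1.04 mm. The point is not inside any of the regions above, so it lies outside the cross-section (1.04 mm from the nearest boundary).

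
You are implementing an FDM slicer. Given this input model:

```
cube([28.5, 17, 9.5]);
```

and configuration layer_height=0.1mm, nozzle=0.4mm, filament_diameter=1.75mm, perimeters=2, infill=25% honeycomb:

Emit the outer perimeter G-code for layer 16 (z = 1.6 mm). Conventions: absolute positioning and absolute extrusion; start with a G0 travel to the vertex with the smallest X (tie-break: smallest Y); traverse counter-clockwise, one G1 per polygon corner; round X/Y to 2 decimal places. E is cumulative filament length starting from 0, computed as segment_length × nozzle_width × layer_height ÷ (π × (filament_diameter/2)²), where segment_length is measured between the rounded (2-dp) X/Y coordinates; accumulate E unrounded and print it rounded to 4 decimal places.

At z = 1.6 mm: the 28.5×17 cube contributes its full rectangle. The outline is a single polygon with 4 vertices. Extrusion per mm of travel: 0.4 × 0.1 / (π × 0.875²) = 0.016630. Accumulating E over each segment gives final E = 1.5133.

G0 X0.00 Y0.00 Z1.60
G1 X28.50 Y0.00 E0.4740
G1 X28.50 Y17.00 E0.7567
G1 X0.00 Y17.00 E1.2306
G1 X0.00 Y0.00 E1.5133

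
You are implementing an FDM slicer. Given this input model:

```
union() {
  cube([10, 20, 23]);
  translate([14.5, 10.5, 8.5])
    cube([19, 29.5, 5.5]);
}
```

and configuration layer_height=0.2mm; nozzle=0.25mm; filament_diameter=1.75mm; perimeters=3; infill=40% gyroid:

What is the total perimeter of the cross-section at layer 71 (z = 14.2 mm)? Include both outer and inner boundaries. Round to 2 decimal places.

At z = 14.2 mm: the cube (footprint 10×20) is included at this height (perimeter 60.00 mm); the cube at (14.5, 10.5) is not intersected at this z (z outside [8.5, 14]); Combining (union): only the 10×20 cube is present, so the union is just that shape — boundary = 60.00 mm. Overall, the cross-section is a single solid region. Total boundary length (outer) = 60.00 mm.

60.00 mm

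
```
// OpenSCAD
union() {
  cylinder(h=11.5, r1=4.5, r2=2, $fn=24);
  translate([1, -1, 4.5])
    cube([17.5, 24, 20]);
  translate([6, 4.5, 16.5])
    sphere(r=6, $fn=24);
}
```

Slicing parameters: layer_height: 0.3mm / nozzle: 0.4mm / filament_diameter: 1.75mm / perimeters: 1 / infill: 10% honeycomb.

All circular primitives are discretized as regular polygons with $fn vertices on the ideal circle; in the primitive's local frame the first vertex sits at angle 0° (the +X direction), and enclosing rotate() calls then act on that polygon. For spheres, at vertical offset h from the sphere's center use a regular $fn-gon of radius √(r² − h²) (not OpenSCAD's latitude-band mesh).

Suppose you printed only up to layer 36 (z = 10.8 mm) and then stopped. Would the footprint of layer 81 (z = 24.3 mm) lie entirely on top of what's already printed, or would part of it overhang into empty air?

Compare the two slices. At z = 10.8: the cone contributes a regular 24-gon of circumradius 2.152 (interpolated between r1=4.5 and r2=2 at t=0.939) (area = (24/2)·2.152²·sin(360°/24) = 14.39 mm²); the cube at (1, -1) (footprint 17.5×24) is included at this height (area 420.00 mm²); the r=6 sphere at (6, 4.5) contributes a regular 24-gon of circumradius √(6²−5.7²) = 1.873 (area = (24/2)·1.873²·sin(360°/24) = 10.90 mm²); Taking the union: the regions partially overlap — summed areas 445.29 mm² minus the doubly-counted overlap 13.50 mm² gives 431.79 mm² — area = 431.79 mm². At z = 24.3: the cone does not reach this height (z outside [0, 11.5]); the cube at (1, -1) is present — its section is the full 17.5×24 rectangle (area 420.00 mm²); the sphere at (6, 4.5) does not reach this height (|z−center|=7.800 > r=6); Taking the union: only the 17.5×24 cube at (1, -1) is present, so the union is just that shape — area = 420.00 mm². Checking containment: the cross-section at z = 24.3 is a subset of the cross-section at z = 10.8.

entirely on top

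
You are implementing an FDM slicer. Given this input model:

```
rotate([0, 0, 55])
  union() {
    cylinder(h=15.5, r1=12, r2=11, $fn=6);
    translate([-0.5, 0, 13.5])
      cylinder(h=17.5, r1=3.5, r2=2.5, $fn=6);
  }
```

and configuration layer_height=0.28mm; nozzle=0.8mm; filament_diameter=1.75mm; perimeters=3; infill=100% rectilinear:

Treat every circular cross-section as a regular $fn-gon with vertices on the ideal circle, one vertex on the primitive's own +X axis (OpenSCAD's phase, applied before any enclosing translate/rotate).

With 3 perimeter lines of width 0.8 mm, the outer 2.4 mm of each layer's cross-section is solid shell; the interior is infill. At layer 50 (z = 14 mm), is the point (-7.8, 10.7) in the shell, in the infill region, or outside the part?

At z = 14 mm: the cone contributes a regular 6-gon of circumradius 11.097 (interpolated between r1=12 and r2=11 at t=0.903); the cone at (-0.5, 0): at t=0.029 of its height the radius interpolates to r₁+(r₂−r₁)t = 3.471, giving a regular 6-gon of that circumradius; Combining (union): the cone at (-0.5, 0) lies entirely inside the cone, so the union is just the cone — 1 connected region; (rotated 55° about Z; rotation is an isometry so areas/perimeters/island counts are preserved). Overall, the cross-section is a single solid region. Undo the 55° rotation: the query point maps to (4.291, 12.527) in the un-rotated model frame. The nearest boundary edge runs (-5.55, 9.61)→(5.55, 9.61); distance from the point to it = 2.92 mm. The point is not inside any of the regions above, so it lies outside the cross-section (2.92 mm from the nearest boundary).

outside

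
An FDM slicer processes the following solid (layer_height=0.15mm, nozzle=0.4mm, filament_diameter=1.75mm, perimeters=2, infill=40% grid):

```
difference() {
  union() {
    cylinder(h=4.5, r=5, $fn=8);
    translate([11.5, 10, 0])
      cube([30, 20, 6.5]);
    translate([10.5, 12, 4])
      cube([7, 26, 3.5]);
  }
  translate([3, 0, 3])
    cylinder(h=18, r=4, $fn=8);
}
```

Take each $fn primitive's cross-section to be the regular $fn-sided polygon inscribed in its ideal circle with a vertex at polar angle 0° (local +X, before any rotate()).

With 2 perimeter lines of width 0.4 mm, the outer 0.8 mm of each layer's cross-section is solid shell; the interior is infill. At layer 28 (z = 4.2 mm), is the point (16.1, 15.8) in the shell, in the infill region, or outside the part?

infill

At z = 4.2 mm: the r=5 cylinder contributes a regular 8-gon of circumradius 5; the cube at (11.5, 10) (footprint 30×20) is included at this height; the 7×26 cube at (10.5, 12) contributes its full rectangle; Combining (union): the regions partially overlap (shared area 108.00 mm²), so overlapping operands fuse into one piece — 2 connected regions; the cylinder at (3, 0): section is a regular 8-gon, circumradius r=4; Taking the first minus the rest: starting from that combined region, the r=4 cylinder at (3, 0) partially overlaps it — only the 31.64 mm² overlap (of its 45.25 mm²) is removed, clipping the outline — 2 connected regions. Overall, the cross-section has 2 separate islands. The nearest boundary edge runs (10.50, 12.00)→(10.50, 38.00); distance from the point to it = 5.60 mm. (Shell/infill is judged within the island containing the point — the largest one.) The point is inside the cross-section and 5.60 mm from the nearest boundary — more than the 0.8 mm shell width (2 × 0.4), so it's in the infill interior.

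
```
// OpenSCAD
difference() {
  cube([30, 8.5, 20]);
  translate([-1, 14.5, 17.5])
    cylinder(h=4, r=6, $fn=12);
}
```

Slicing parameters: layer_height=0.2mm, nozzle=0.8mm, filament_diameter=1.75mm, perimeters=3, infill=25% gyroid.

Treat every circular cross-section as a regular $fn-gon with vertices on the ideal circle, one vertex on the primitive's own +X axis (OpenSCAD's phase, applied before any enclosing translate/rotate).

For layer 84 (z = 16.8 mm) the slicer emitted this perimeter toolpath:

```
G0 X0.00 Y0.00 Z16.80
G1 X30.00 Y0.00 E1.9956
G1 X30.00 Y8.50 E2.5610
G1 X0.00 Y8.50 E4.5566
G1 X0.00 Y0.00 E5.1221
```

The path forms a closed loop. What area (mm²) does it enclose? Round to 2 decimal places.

255.00 mm²

Apply the shoelace formula to the sequence of (X, Y) vertices; enclosed area = 255.00 mm².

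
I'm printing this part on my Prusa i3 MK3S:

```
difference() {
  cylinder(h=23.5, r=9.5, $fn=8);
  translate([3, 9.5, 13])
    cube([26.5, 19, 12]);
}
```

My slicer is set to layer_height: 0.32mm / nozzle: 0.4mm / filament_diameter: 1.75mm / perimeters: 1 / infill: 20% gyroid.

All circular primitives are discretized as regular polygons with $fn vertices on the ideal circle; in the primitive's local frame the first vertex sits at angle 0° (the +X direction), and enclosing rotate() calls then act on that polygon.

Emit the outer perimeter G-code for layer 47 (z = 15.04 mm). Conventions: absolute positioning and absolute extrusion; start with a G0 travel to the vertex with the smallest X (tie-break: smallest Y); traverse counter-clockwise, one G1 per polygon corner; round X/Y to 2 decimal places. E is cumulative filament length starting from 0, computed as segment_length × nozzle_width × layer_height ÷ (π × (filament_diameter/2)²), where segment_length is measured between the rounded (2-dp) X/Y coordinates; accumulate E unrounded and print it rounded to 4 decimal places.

G0 X-9.50 Y0.00 Z15.04
G1 X-6.72 Y-6.72 E0.3870
G1 X0.00 Y-9.50 E0.7740
G1 X6.72 Y-6.72 E1.1610
G1 X9.50 Y0.00 E1.5480
G1 X6.72 Y6.72 E1.9350
G1 X0.00 Y9.50 E2.3220
G1 X-6.72 Y6.72 E2.7090
G1 X-9.50 Y0.00 E3.0960

At z = 15.04 mm: the r=9.5 cylinder gives a regular 8-gon of circumradius 9.5 (constant along its height); the cube at (3, 9.5) (footprint 26.5×19) is included at this height; Subtracting the remaining from the first: starting from the r=9.5 cylinder, the 26.5×19 cube at (3, 9.5) misses the remaining region (no effect) — 1 connected region. The outline is a single polygon with 8 vertices. Extrusion per mm of travel: 0.4 × 0.32 / (π × 0.875²) = 0.053216. Accumulating E over each segment gives final E = 3.0960.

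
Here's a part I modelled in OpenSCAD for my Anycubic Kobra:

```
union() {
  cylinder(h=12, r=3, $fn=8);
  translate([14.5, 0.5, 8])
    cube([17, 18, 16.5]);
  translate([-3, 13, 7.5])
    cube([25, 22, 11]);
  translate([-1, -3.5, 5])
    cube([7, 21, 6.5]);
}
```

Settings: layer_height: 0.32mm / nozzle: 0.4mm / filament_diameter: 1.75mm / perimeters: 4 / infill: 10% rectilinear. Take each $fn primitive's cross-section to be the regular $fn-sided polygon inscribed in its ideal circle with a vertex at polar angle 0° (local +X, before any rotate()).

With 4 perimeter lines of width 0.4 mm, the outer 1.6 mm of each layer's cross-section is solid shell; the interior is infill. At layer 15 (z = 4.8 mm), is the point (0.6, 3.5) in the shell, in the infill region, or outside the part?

outside

At z = 4.8 mm: the r=3 cylinder contributes a regular 8-gon of circumradius 3; the cube at (14.5, 0.5) is not intersected at this z (z outside [8, 24.5]); the cube at (-3, 13) is absent (z outside [7.5, 18.5]); the cube at (-1, -3.5) does not reach this height (z outside [5, 11.5]); Taking the union: only the r=3 cylinder is present, so the union is just that shape — 1 connected region. Overall, the cross-section is a single solid region. The nearest boundary edge runs (2.12, 2.12)→(0.00, 3.00); distance from the point to it = 0.69 mm. The point is not inside any of the regions above, so it lies outside the cross-section (0.69 mm from the nearest boundary).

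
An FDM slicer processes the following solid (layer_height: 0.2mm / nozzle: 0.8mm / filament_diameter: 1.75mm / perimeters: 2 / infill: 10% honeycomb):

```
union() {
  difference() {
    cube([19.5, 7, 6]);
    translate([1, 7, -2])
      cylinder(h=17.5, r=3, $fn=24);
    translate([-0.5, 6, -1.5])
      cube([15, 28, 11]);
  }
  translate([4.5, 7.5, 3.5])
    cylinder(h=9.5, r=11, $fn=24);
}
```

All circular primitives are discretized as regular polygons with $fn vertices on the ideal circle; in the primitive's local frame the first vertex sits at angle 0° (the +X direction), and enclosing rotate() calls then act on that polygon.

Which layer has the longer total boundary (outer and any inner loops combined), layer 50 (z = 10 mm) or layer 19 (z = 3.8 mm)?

Layer 50 (z = 10): the cube does not reach this height (z outside [0, 6]); the r=3 cylinder at (1, 7) contributes a regular 24-gon of circumradius 3 (perimeter = 2·24·3.000·sin(180°/24) = 18.80 mm); the cube at (-0.5, 6) is not intersected at this z (z outside [-1.5, 9.5]); Subtracting the remaining from the first: the first operand is absent here, so nothing remains; the cylinder at (4.5, 7.5): section is a regular 24-gon, circumradius r=11 (perimeter = 2·24·11.000·sin(180°/24) = 68.92 mm); Combining (union): only the r=11 cylinder at (4.5, 7.5) is present, so the union is just that shape — boundary = 68.92 mm. So its perimeter = 68.92 mm. Layer 19 (z = 3.8): the cube (footprint 19.5×7) is included at this height (perimeter 53.00 mm); the r=3 cylinder at (1, 7) contributes a regular 24-gon of circumradius 3 (perimeter = 2·24·3.000·sin(180°/24) = 18.80 mm); the cube at (-0.5, 6) is present — its section is the full 15×28 rectangle (perimeter 86.00 mm); After the difference (first − rest): starting from the 19.5×7 cube, the r=3 cylinder at (1, 7) partially overlaps it — only the 9.92 mm² overlap (of its 27.95 mm²) is removed, clipping the outline; the 15×28 cube at (-0.5, 6) partially overlaps it — only the 10.57 mm² overlap (of its 420.00 mm²) is removed, clipping the outline — boundary = 52.09 mm; the r=11 cylinder at (4.5, 7.5) gives a regular 24-gon of circumradius 11 (constant along its height) (perimeter = 2·24·11.000·sin(180°/24) = 68.92 mm); Taking the union: the regions partially overlap (shared area 80.56 mm²), so the edge portions inside another operand are dropped and the merged outline is re-measured after clipping — boundary = 79.23 mm. So its perimeter = 79.23 mm. Layer 19 is larger (79.23 vs 68.92 mm).

layer 19 (z = 3.8 mm)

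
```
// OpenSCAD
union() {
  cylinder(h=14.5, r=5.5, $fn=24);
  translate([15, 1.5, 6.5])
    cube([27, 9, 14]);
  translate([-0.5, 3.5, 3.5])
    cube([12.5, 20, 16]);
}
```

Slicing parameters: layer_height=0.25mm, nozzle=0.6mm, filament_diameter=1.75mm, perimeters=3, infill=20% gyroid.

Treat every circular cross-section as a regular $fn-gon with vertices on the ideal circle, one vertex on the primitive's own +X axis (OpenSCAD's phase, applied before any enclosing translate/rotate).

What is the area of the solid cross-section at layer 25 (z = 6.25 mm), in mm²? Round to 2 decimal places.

337.22 mm²

At z = 6.25 mm: the cylinder: section is a regular 24-gon, circumradius r=5.5 (area = (24/2)·5.500²·sin(360°/24) = 93.95 mm²); the cube at (15, 1.5) is not intersected at this z (z outside [6.5, 20.5]); the cube at (-0.5, 3.5) (footprint 12.5×20) is included at this height (area 250.00 mm²); Combining (union): the regions partially overlap — summed areas 343.95 mm² minus the doubly-counted overlap 6.74 mm² gives 337.22 mm² — area = 337.22 mm². Overall, the cross-section is a single solid region. Net area = 337.22 mm².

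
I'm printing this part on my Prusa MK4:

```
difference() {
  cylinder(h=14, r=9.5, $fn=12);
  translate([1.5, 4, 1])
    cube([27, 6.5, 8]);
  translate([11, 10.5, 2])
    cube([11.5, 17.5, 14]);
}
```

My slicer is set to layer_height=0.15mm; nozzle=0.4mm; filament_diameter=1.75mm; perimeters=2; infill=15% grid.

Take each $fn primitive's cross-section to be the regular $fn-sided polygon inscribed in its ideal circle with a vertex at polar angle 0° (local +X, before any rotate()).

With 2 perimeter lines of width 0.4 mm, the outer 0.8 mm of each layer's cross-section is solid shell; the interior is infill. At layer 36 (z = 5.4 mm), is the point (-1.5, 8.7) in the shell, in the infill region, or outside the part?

At z = 5.4 mm: the r=9.5 cylinder gives a regular 12-gon of circumradius 9.5 (constant along its height); the cube at (1.5, 4) (footprint 27×6.5) is included at this height; the 11.5×17.5 cube at (11, 10.5) contributes its full rectangle; Subtracting the remaining from the first: starting from the r=9.5 cylinder, the 27×6.5 cube at (1.5, 4) partially overlaps it — only the 23.88 mm² overlap (of its 175.50 mm²) is removed, clipping the outline; the 11.5×17.5 cube at (11, 10.5) misses the remaining region (no effect) — 1 connected region. Overall, the cross-section is a single solid region. The nearest boundary edge runs (-4.75, 8.23)→(0.00, 9.50); distance from the point to it = 0.38 mm. The point is inside the cross-section, 0.38 mm from the nearest boundary — within the 0.8 mm shell band (2 × 0.4).

shell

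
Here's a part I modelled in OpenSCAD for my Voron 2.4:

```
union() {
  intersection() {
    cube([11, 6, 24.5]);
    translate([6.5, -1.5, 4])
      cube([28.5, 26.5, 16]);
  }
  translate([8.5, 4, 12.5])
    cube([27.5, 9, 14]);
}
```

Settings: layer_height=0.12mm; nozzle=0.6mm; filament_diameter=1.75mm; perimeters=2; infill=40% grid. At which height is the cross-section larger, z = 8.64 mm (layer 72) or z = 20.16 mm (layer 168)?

layer 168 (z = 20.16 mm)

Layer 72 (z = 8.64): the cube (footprint 11×6) is included at this height (area 66.00 mm²); the cube at (6.5, -1.5) is present — its section is the full 28.5×26.5 rectangle (area 755.25 mm²); Taking the intersection: the 28.5×26.5 cube at (6.5, -1.5) partially overlaps the 11×6 cube; clipping to the common part keeps 27.00 mm² — area = 27.00 mm²; the cube at (8.5, 4) is absent (z outside [12.5, 26.5]); Combining (union): only the result so far is present, so the union is just that shape — area = 27.00 mm². So its area = 27.00 mm². Layer 168 (z = 20.16): the 11×6 cube contributes its full rectangle (area 66.00 mm²); the cube at (6.5, -1.5) is not intersected at this z (z outside [4, 20]); Keeping only the common overlap: at least one operand is absent at this height, so nothing remains; the cube at (8.5, 4) (footprint 27.5×9) is included at this height (area 247.50 mm²); Taking the union: only the 27.5×9 cube at (8.5, 4) is present, so the union is just that shape — area = 247.50 mm². So its area = 247.50 mm². Layer 168 is larger (247.50 vs 27.00 mm²).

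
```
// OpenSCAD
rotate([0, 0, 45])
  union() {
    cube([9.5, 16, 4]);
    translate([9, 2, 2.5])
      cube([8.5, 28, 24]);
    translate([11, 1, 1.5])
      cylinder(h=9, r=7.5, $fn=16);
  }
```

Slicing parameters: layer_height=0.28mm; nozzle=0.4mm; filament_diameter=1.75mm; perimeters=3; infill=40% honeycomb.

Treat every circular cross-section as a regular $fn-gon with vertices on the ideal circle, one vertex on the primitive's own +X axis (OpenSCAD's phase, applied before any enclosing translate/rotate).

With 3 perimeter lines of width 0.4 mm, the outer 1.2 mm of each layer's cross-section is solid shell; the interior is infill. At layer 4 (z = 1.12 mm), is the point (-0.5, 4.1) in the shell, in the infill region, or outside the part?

At z = 1.12 mm: the cube is present — its section is the full 9.5×16 rectangle; the cube at (9, 2) is absent (z outside [2.5, 26.5]); the cylinder at (11, 1) is absent (z outside [1.5, 10.5]); Combining (union): only the 9.5×16 cube is present, so the union is just that shape — 1 connected region; (whole slice rotated 45° about Z — lengths, areas and connectivity unchanged). Overall, the cross-section is a single solid region. Undo the 45° rotation: the query point maps to (2.546, 3.253) in the un-rotated model frame. The nearest boundary edge runs (0.00, 16.00)→(0.00, 0.00); distance from the point to it = 2.55 mm. The point is inside the cross-section and 2.55 mm from the nearest boundary — more than the 1.2 mm shell width (3 × 0.4), so it's in the infill interior.

infill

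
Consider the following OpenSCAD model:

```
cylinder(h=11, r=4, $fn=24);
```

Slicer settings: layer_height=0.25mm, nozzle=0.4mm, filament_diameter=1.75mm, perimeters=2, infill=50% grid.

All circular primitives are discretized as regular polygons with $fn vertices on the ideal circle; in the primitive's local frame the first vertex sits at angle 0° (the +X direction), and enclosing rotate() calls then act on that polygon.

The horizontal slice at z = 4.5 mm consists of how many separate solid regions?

1

At z = 4.5 mm: the r=4 cylinder gives a regular 24-gon of circumradius 4 (constant along its height). The result has 1 disconnected region.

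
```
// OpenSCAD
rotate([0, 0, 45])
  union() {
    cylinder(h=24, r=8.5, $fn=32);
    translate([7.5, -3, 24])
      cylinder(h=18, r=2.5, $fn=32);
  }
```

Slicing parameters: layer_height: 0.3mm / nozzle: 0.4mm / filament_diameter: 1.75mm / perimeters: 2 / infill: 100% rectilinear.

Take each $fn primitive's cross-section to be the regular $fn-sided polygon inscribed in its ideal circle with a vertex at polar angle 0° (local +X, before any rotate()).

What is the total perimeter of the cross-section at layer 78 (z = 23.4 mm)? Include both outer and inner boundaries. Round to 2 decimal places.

53.32 mm

At z = 23.4 mm: the r=8.5 cylinder gives a regular 32-gon of circumradius 8.5 (constant along its height) (perimeter = 2·32·8.500·sin(180°/32) = 53.32 mm); the cylinder at (7.5, -3) does not reach this height (z outside [24, 42]); Merging all regions: only the r=8.5 cylinder is present, so the union is just that shape — boundary = 53.32 mm; (rotated 45° about Z; rotation is an isometry so areas/perimeters/island counts are preserved). Overall, the cross-section is a single solid region. Total boundary length (outer) = 53.32 mm.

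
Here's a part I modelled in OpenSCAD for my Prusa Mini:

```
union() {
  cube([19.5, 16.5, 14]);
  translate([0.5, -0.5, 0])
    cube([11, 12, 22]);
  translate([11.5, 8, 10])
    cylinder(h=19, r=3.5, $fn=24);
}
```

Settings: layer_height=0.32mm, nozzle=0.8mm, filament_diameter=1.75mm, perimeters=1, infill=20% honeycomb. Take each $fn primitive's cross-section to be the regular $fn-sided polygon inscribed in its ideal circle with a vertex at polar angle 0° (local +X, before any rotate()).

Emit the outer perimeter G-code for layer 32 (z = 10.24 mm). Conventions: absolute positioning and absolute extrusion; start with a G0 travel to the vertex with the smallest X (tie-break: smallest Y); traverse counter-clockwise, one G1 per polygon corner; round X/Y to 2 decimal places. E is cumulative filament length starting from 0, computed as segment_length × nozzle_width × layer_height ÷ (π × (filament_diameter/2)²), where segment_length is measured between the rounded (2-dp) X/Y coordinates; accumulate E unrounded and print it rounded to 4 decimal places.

At z = 10.24 mm: the cube is present — its section is the full 19.5×16.5 rectangle; the cube at (0.5, -0.5) (footprint 11×12) is included at this height; the cylinder at (11.5, 8): section is a regular 24-gon, circumradius r=3.5; Merging all regions: the regions partially overlap (shared area 164.55 mm²), so overlapping operands fuse into one piece — 1 connected region. The outline is a single polygon with 8 vertices. Extrusion per mm of travel: 0.8 × 0.32 / (π × 0.875²) = 0.106432. Accumulating E over each segment gives final E = 7.7696.

G0 X0.00 Y0.00 Z10.24
G1 X0.50 Y0.00 E0.0532
G1 X0.50 Y-0.50 E0.1064
G1 X11.50 Y-0.50 E1.2772
G1 X11.50 Y0.00 E1.3304
G1 X19.50 Y0.00 E2.1819
G1 X19.50 Y16.50 E3.9380
G1 X0.00 Y16.50 E6.0134
G1 X0.00 Y0.00 E7.7696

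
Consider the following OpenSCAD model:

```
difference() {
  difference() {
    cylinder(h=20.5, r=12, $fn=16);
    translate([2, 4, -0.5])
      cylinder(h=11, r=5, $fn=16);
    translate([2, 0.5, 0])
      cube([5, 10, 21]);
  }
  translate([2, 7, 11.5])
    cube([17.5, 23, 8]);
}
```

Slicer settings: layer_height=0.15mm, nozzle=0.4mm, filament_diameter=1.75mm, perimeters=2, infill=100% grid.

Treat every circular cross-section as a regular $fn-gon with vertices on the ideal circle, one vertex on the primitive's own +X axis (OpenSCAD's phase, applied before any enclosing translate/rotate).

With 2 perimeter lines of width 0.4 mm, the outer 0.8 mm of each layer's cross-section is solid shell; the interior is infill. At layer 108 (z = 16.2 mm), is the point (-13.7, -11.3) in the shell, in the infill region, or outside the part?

outside

At z = 16.2 mm: the r=12 cylinder contributes a regular 16-gon of circumradius 12; the cylinder at (2, 4) is absent (z outside [-0.5, 10.5]); the cube at (2, 0.5) is present — its section is the full 5×10 rectangle; Subtracting the remaining from the first: starting from the r=12 cylinder, the 5×10 cube at (2, 0.5) partially overlaps it — only the 49.22 mm² overlap (of its 50.00 mm²) is removed, clipping the outline — 1 connected region; the cube at (2, 7) is present — its section is the full 17.5×23 rectangle; Subtracting the remaining from the first: starting from the result so far, the 17.5×23 cube at (2, 7) partially overlaps it — only the 6.13 mm² overlap (of its 402.50 mm²) is removed, clipping the outline — 1 connected region. Overall, the cross-section is a single solid region. The nearest boundary edge runs (-8.49, -8.49)→(-11.09, -4.59); distance from the point to it = 5.90 mm. The point is not inside any of the regions above, so it lies outside the cross-section (5.90 mm from the nearest boundary).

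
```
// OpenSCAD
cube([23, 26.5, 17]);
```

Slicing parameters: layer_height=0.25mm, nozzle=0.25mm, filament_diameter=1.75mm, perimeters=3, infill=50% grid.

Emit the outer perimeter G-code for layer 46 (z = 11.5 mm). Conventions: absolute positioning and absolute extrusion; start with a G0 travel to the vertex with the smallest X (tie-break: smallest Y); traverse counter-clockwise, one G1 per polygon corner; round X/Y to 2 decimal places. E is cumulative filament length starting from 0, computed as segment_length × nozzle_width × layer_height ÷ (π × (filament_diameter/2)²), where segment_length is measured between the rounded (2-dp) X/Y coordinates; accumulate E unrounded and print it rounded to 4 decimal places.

G0 X0.00 Y0.00 Z11.50
G1 X23.00 Y0.00 E0.5976
G1 X23.00 Y26.50 E1.2862
G1 X0.00 Y26.50 E1.8839
G1 X0.00 Y0.00 E2.5725

At z = 11.5 mm: the cube (footprint 23×26.5) is included at this height. The outline is a single polygon with 4 vertices. Extrusion per mm of travel: 0.25 × 0.25 / (π × 0.875²) = 0.025984. Accumulating E over each segment gives final E = 2.5725.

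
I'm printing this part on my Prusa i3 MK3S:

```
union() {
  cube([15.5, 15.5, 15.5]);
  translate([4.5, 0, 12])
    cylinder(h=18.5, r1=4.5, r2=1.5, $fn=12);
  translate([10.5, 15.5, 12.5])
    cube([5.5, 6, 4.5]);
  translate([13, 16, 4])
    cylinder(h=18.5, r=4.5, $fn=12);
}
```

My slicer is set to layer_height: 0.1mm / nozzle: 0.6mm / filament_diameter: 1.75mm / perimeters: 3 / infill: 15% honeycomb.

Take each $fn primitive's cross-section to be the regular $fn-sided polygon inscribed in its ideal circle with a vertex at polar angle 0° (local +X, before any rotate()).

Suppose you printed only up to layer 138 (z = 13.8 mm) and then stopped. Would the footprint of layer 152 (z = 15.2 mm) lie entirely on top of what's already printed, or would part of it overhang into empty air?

entirely on top

Compare the two slices. At z = 13.8: the cube is present — its section is the full 15.5×15.5 rectangle (area 240.25 mm²); the cone at (4.5, 0) (r1=4.5→r2=1.5) has section circumradius 4.208 here — a regular 12-gon (area = (12/2)·4.208²·sin(360°/12) = 53.12 mm²); the 5.5×6 cube at (10.5, 15.5) contributes its full rectangle (area 33.00 mm²); the cylinder at (13, 16): section is a regular 12-gon, circumradius r=4.5 (area = (12/2)·4.500²·sin(360°/12) = 60.75 mm²); Combining (union): the regions partially overlap — summed areas 387.12 mm² minus the doubly-counted overlap 73.90 mm² gives 313.22 mm² — area = 313.22 mm². At z = 15.2: the 15.5×15.5 cube contributes its full rectangle (area 240.25 mm²); the cone at (4.5, 0) (r1=4.5→r2=1.5) has section circumradius 3.981 here — a regular 12-gon (area = (12/2)·3.981²·sin(360°/12) = 47.55 mm²); the cube at (10.5, 15.5) is present — its section is the full 5.5×6 rectangle (area 33.00 mm²); the r=4.5 cylinder at (13, 16) gives a regular 12-gon of circumradius 4.5 (constant along its height) (area = (12/2)·4.500²·sin(360°/12) = 60.75 mm²); Combining (union): the regions partially overlap — summed areas 381.55 mm² minus the doubly-counted overlap 71.11 mm² gives 310.43 mm² — area = 310.43 mm². Checking containment: the cross-section at z = 15.2 is a subset of the cross-section at z = 13.8.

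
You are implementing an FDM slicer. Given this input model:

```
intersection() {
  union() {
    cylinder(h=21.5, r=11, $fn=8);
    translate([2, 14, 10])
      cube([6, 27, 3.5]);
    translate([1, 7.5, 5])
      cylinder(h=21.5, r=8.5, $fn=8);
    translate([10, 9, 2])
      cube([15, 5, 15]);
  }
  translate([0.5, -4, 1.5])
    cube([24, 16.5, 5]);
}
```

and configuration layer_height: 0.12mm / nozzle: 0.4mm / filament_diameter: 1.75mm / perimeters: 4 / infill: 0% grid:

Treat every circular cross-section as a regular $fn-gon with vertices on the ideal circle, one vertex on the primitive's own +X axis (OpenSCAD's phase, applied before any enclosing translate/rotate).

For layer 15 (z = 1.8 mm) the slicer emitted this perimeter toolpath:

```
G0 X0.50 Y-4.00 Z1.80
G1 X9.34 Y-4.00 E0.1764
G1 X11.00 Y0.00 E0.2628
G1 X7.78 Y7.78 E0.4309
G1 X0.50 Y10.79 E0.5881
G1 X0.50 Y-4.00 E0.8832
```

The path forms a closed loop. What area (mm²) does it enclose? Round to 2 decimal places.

118.80 mm²

Apply the shoelace formula to the sequence of (X, Y) vertices; enclosed area = 118.80 mm².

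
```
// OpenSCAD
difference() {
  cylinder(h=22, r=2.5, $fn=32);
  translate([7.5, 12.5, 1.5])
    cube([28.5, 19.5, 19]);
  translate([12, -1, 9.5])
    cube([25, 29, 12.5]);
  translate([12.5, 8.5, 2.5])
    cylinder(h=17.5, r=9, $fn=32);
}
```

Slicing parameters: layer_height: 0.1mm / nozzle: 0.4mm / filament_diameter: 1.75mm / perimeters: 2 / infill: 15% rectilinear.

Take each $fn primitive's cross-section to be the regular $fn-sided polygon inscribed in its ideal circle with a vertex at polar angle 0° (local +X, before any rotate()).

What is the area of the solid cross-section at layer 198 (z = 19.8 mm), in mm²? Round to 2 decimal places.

At z = 19.8 mm: the r=2.5 cylinder contributes a regular 32-gon of circumradius 2.5 (area = (32/2)·2.500²·sin(360°/32) = 19.51 mm²); the 28.5×19.5 cube at (7.5, 12.5) contributes its full rectangle (area 555.75 mm²); the 25×29 cube at (12, -1) contributes its full rectangle (area 725.00 mm²); the r=9 cylinder at (12.5, 8.5) gives a regular 32-gon of circumradius 9 (constant along its height) (area = (32/2)·9.000²·sin(360°/32) = 252.84 mm²); After the difference (first − rest): starting from the r=2.5 cylinder (19.51 mm²), the 28.5×19.5 cube at (7.5, 12.5) misses the remaining region (no effect); the 25×29 cube at (12, -1) misses the remaining region (no effect); the r=9 cylinder at (12.5, 8.5) misses the remaining region (no effect) — area = 19.51 mm². Overall, the cross-section is a single solid region. Net area = 19.51 mm².

19.51 mm²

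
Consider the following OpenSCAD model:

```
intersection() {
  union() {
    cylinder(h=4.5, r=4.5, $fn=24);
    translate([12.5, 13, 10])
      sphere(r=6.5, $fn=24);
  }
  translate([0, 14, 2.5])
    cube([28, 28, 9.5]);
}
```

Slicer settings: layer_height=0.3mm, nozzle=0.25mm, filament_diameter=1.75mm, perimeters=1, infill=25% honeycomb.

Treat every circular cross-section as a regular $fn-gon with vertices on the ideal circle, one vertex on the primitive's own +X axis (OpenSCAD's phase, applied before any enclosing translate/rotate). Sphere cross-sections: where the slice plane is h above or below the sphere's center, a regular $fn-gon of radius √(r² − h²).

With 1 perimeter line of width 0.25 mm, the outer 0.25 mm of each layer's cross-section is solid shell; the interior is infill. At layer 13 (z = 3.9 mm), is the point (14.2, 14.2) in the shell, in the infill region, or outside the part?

At z = 3.9 mm: the r=4.5 cylinder contributes a regular 24-gon of circumradius 4.5; the sphere at (12.5, 13): section is a regular 24-gon, circumradius = √(r²−h²) = √(6.5²−6.1²) = 2.245; Taking the union: the 2 present regions are separate (no shared area or edge), so areas and boundary lengths simply add and each stays a separate island — 2 connected regions; the cube at (0, 14) (footprint 28×28) is included at this height; Keeping only the common overlap: the 28×28 cube at (0, 14) partially overlaps that combined region; clipping to the common part keeps 3.52 mm² — 1 connected region. Overall, the cross-section is a single solid region. The nearest boundary edge runs (14.09, 14.59)→(14.44, 14.12); distance from the point to it = 0.15 mm. The point is inside the cross-section, 0.15 mm from the nearest boundary — within the 0.25 mm shell band (1 × 0.25).

shell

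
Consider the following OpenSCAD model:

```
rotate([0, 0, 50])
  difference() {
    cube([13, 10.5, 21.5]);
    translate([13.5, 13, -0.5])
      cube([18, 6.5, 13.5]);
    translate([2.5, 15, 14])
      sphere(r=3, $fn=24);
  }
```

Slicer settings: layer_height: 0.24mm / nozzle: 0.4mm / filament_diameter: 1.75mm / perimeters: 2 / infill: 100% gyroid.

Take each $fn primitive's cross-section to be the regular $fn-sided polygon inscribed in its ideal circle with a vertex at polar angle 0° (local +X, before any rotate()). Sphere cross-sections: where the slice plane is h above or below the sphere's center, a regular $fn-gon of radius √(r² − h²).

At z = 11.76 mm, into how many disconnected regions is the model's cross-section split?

At z = 11.76 mm: the 13×10.5 cube contributes its full rectangle; the cube at (13.5, 13) (footprint 18×6.5) is included at this height; the r=3 sphere at (2.5, 15) contributes a regular 24-gon of circumradius √(3²−2.24²) = 1.996; Taking the first minus the rest: starting from the 13×10.5 cube, the 18×6.5 cube at (13.5, 13) misses the remaining region (no effect); the r=3 sphere at (2.5, 15) misses the remaining region (no effect) — 1 connected region; (whole slice rotated 50° about Z — lengths, areas and connectivity unchanged). The result has 1 disconnected region.

1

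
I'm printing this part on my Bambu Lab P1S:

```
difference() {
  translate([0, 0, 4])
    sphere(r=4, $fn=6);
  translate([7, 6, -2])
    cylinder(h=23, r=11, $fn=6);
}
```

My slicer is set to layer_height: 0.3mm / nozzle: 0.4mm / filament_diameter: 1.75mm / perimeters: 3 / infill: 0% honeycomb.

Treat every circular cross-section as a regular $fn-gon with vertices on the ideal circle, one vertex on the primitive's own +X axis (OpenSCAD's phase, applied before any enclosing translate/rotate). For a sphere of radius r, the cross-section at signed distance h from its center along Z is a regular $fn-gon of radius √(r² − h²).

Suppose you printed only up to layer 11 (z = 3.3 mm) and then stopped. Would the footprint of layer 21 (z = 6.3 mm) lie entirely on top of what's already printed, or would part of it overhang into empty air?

Compare the two slices. At z = 3.3: the sphere: section is a regular 6-gon, circumradius = √(r²−h²) = √(4²−0.7²) = 3.938 (area = (6/2)·3.938²·sin(360°/6) = 40.30 mm²); the r=11 cylinder at (7, 6) contributes a regular 6-gon of circumradius 11 (area = (6/2)·11.000²·sin(360°/6) = 314.37 mm²); Taking the first minus the rest: starting from the r=4 sphere (40.30 mm²), the r=11 cylinder at (7, 6) partially overlaps it — only the 23.68 mm² overlap (of its 314.37 mm²) is removed, clipping the outline — area = 16.62 mm². At z = 6.3: the sphere: section is a regular 6-gon, circumradius = √(r²−h²) = √(4²−2.3²) = 3.273 (area = (6/2)·3.273²·sin(360°/6) = 27.83 mm²); the r=11 cylinder at (7, 6) gives a regular 6-gon of circumradius 11 (constant along its height) (area = (6/2)·11.000²·sin(360°/6) = 314.37 mm²); Subtracting the remaining from the first: starting from the r=4 sphere (27.83 mm²), the r=11 cylinder at (7, 6) partially overlaps it — only the 16.83 mm² overlap (of its 314.37 mm²) is removed, clipping the outline — area = 11.00 mm². Checking containment: the cross-section at z = 6.3 is a subset of the cross-section at z = 3.3.

entirely on top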